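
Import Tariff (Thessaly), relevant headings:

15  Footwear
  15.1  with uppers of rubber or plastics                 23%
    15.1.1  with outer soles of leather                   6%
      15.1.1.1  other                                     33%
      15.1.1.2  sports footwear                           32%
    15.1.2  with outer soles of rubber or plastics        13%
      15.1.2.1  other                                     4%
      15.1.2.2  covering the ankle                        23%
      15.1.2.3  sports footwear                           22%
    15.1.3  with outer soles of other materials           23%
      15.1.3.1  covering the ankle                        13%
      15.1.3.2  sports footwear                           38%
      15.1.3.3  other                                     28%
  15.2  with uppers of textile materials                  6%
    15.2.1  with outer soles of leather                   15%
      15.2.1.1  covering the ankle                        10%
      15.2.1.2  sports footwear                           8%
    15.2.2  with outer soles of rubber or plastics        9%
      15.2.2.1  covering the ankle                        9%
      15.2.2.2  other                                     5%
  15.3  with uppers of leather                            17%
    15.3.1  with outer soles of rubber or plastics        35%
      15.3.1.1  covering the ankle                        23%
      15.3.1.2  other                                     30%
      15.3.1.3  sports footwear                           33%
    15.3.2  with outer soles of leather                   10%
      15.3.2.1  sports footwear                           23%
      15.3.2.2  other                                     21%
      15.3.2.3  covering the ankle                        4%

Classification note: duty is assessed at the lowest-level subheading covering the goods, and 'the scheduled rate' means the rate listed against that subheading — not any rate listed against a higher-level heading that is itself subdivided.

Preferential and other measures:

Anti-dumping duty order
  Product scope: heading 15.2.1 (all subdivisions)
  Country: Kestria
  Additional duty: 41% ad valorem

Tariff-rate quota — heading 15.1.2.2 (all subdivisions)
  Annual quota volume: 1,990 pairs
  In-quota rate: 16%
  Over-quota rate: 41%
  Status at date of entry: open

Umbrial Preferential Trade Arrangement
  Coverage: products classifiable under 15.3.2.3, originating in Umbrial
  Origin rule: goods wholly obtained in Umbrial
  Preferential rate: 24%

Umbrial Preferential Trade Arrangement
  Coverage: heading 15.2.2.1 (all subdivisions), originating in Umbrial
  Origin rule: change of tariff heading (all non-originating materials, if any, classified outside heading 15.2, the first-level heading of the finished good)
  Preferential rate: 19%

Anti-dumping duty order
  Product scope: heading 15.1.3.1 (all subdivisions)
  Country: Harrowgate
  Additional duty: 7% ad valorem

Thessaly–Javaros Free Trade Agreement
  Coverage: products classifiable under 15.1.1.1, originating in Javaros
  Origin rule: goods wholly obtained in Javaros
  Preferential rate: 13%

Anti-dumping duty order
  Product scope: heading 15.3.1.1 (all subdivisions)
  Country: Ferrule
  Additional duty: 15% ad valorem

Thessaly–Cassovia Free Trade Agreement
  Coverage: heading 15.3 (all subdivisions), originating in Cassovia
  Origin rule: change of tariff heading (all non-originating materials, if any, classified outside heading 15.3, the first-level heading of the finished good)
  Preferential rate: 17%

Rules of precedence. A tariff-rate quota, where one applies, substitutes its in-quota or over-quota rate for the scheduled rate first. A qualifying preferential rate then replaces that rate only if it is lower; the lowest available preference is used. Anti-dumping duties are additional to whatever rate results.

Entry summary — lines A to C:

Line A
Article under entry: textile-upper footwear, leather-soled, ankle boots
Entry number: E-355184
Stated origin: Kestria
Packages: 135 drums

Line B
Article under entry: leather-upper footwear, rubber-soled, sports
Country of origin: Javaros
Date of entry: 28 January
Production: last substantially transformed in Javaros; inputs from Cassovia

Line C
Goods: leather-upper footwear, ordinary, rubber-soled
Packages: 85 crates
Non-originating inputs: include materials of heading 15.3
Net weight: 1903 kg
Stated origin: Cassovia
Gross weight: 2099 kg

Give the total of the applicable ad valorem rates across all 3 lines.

Line A: textile-upper → 15.2; leather-soled → 15.2.1; ankle boots → 15.2.1.1. Scheduled 10%. anti-dumping (Kestria, 15.2.1): +41%; total 10% + 41% = 51%. → 51%.
Line B: leather-upper → 15.3; rubber-soled → 15.3.1; sports → 15.3.1.3. Scheduled 33%. Javaros agreement on 15.1.1.1: 15.3.1.3 not covered. → 33%.
Line C: leather-upper → 15.3; rubber-soled → 15.3.1; ordinary → 15.3.1.2. Scheduled 30%. Cassovia agreement on 15.3: CTH not met. → 30%.
Sum: 51% + 33% + 30% = 114%.

114%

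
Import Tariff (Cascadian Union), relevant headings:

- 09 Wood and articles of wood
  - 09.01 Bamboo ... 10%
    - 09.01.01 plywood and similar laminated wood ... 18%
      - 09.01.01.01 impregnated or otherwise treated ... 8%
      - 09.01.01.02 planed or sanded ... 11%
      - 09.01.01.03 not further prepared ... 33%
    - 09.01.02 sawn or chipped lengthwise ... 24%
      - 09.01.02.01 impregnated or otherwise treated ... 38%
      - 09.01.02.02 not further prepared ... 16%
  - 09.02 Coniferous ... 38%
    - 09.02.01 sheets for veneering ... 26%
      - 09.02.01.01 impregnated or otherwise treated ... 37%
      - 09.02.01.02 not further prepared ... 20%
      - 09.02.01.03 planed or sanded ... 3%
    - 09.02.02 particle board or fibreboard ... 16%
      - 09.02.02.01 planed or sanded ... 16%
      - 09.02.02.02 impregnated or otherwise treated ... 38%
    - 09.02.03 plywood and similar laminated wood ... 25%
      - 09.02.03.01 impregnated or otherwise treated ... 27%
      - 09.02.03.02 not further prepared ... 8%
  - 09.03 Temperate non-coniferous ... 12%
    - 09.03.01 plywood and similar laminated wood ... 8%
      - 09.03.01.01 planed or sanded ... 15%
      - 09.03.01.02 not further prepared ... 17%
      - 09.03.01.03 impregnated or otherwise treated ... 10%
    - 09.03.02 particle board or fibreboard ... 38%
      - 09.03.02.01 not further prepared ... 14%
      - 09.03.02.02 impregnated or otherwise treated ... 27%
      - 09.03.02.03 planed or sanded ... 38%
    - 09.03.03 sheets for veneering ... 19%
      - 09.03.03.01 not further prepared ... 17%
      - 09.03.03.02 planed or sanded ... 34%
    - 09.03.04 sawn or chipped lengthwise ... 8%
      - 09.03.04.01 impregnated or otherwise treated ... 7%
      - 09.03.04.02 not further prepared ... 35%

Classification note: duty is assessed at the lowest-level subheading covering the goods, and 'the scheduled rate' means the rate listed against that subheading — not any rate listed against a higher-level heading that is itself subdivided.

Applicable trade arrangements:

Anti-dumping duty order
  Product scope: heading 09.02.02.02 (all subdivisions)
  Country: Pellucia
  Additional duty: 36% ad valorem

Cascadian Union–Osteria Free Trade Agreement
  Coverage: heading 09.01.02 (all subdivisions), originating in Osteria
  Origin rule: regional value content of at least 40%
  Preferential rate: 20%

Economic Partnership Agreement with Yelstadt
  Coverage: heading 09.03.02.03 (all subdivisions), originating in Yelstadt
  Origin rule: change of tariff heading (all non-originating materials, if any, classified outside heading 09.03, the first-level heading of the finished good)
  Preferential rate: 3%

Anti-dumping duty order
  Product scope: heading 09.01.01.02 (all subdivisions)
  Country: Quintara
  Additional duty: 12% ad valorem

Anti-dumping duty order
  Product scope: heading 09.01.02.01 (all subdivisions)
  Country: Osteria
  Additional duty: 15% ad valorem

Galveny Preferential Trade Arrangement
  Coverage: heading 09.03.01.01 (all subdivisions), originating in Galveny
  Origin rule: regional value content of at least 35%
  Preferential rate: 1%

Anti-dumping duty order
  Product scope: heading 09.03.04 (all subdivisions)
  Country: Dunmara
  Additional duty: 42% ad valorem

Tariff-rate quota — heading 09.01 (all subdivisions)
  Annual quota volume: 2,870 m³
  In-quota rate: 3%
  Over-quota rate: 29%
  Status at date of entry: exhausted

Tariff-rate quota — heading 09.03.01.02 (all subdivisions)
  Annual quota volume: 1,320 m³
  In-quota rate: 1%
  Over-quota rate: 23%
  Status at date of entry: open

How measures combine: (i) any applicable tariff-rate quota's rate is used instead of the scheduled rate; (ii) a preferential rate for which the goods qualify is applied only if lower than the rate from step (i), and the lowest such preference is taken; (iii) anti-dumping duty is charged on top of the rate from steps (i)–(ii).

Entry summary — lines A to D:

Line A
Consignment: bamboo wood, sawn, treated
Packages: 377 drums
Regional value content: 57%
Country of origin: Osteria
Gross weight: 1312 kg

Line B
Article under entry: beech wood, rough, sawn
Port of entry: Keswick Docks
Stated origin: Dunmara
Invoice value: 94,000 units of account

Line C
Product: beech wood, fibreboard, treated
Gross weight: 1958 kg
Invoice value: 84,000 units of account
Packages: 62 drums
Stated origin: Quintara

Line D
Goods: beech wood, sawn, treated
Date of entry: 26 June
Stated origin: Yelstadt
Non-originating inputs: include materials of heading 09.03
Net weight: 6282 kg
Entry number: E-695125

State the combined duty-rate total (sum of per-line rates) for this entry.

Line A: bamboo → 09.01; sawn → 09.01.02; treated → 09.01.02.01. Scheduled 38%. quota on 09.01 exhausted → over-quota 29%; Osteria agreement on 09.01.02: RVC ≥ 40% → 20% available; preferential 20%; anti-dumping (Osteria, 09.01.02.01): +15%; total 20% + 15% = 35%. → 35%.
Line B: beech → 09.03; sawn → 09.03.04; rough → 09.03.04.02. Scheduled 35%. anti-dumping (Dunmara, 09.03.04): +42%; total 35% + 42% = 77%. → 77%.
Line C: beech → 09.03; fibreboard → 09.03.02; treated → 09.03.02.02. Scheduled 27%. No special measure applies. → 27%.
Line D: beech → 09.03; sawn → 09.03.04; treated → 09.03.04.01. Scheduled 7%. Yelstadt agreement on 09.03.02.03: 09.03.04.01 not covered. → 7%.
Sum: 35% + 77% + 27% + 7% = 146%.

146%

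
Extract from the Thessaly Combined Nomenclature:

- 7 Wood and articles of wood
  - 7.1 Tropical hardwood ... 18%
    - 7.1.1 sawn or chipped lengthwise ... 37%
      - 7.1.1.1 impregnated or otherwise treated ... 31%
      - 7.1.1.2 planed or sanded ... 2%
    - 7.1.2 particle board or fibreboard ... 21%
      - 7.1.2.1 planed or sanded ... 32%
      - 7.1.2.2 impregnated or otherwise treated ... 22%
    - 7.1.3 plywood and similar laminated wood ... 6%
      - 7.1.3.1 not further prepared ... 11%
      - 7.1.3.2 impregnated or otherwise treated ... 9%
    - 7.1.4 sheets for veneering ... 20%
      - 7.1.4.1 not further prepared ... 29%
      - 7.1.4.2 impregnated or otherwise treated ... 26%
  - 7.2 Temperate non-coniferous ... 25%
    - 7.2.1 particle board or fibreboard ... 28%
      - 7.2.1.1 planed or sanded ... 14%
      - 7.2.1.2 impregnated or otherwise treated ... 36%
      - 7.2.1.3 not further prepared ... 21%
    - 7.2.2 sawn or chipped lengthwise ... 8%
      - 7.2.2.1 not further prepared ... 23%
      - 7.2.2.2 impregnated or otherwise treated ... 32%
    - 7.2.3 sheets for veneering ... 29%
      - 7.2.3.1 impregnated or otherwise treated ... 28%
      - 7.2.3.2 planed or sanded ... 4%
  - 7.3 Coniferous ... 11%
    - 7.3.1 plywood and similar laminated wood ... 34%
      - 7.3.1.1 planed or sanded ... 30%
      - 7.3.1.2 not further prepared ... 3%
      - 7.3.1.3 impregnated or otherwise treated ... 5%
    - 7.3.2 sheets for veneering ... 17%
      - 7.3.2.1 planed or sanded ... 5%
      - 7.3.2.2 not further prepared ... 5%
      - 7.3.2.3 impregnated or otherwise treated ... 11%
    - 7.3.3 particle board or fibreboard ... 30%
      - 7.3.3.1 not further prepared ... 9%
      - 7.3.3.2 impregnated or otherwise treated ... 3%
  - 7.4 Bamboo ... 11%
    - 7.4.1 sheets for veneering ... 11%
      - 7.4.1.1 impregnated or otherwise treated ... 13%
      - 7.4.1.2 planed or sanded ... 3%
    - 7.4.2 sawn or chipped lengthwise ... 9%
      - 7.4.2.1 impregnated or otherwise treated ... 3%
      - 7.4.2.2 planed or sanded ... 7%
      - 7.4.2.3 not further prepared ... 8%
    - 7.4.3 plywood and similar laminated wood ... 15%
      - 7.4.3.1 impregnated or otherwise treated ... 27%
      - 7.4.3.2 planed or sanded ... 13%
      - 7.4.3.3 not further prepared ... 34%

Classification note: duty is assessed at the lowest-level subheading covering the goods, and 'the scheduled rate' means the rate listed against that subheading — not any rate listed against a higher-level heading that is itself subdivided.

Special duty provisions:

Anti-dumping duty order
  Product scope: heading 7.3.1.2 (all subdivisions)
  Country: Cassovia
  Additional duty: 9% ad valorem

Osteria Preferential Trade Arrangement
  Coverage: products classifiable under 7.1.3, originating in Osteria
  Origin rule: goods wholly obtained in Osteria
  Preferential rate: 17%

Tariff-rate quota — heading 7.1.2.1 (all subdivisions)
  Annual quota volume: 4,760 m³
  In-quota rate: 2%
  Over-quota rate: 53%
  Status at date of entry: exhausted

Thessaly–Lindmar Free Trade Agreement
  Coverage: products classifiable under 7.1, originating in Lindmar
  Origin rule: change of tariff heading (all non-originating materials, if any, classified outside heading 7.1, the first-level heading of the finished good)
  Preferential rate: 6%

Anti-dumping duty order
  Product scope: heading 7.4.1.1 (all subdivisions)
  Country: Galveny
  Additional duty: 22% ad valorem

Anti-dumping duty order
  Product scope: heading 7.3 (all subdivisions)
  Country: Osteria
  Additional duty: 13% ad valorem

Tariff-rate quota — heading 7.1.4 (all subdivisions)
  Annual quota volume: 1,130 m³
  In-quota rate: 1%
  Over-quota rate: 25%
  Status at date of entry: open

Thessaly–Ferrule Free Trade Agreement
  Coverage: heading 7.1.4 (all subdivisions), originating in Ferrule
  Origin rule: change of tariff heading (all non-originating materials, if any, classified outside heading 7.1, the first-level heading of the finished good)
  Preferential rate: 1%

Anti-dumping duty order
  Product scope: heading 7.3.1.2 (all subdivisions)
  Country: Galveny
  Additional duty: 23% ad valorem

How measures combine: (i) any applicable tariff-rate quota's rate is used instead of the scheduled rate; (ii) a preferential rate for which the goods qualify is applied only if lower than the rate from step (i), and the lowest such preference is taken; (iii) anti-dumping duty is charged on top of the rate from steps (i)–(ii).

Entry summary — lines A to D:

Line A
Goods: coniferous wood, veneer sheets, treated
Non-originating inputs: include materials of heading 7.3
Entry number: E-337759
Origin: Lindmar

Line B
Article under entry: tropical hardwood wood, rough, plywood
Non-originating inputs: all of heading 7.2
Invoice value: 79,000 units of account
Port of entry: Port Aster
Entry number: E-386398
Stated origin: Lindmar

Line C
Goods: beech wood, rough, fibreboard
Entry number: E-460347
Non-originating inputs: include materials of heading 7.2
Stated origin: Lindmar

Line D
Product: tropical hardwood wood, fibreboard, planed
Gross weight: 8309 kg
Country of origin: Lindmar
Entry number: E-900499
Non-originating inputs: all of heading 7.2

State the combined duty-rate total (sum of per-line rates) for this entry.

44%

Line A: coniferous → 7.3; veneer sheets → 7.3.2; treated → 7.3.2.3. Scheduled 11%. Lindmar agreement on 7.1: 7.3.2.3 not covered. → 11%.
Line B: tropical hardwood → 7.1; plywood → 7.1.3; rough → 7.1.3.1. Scheduled 11%. Lindmar agreement on 7.1: CTH met → 6% available; preferential 6%. → 6%.
Line C: beech → 7.2; fibreboard → 7.2.1; rough → 7.2.1.3. Scheduled 21%. Lindmar agreement on 7.1: 7.2.1.3 not covered. → 21%.
Line D: tropical hardwood → 7.1; fibreboard → 7.1.2; planed → 7.1.2.1. Scheduled 32%. quota on 7.1.2.1 exhausted → over-quota 53%; Lindmar agreement on 7.1: CTH met → 6% available; preferential 6%. → 6%.
Sum: 11% + 6% + 21% + 6% = 44%.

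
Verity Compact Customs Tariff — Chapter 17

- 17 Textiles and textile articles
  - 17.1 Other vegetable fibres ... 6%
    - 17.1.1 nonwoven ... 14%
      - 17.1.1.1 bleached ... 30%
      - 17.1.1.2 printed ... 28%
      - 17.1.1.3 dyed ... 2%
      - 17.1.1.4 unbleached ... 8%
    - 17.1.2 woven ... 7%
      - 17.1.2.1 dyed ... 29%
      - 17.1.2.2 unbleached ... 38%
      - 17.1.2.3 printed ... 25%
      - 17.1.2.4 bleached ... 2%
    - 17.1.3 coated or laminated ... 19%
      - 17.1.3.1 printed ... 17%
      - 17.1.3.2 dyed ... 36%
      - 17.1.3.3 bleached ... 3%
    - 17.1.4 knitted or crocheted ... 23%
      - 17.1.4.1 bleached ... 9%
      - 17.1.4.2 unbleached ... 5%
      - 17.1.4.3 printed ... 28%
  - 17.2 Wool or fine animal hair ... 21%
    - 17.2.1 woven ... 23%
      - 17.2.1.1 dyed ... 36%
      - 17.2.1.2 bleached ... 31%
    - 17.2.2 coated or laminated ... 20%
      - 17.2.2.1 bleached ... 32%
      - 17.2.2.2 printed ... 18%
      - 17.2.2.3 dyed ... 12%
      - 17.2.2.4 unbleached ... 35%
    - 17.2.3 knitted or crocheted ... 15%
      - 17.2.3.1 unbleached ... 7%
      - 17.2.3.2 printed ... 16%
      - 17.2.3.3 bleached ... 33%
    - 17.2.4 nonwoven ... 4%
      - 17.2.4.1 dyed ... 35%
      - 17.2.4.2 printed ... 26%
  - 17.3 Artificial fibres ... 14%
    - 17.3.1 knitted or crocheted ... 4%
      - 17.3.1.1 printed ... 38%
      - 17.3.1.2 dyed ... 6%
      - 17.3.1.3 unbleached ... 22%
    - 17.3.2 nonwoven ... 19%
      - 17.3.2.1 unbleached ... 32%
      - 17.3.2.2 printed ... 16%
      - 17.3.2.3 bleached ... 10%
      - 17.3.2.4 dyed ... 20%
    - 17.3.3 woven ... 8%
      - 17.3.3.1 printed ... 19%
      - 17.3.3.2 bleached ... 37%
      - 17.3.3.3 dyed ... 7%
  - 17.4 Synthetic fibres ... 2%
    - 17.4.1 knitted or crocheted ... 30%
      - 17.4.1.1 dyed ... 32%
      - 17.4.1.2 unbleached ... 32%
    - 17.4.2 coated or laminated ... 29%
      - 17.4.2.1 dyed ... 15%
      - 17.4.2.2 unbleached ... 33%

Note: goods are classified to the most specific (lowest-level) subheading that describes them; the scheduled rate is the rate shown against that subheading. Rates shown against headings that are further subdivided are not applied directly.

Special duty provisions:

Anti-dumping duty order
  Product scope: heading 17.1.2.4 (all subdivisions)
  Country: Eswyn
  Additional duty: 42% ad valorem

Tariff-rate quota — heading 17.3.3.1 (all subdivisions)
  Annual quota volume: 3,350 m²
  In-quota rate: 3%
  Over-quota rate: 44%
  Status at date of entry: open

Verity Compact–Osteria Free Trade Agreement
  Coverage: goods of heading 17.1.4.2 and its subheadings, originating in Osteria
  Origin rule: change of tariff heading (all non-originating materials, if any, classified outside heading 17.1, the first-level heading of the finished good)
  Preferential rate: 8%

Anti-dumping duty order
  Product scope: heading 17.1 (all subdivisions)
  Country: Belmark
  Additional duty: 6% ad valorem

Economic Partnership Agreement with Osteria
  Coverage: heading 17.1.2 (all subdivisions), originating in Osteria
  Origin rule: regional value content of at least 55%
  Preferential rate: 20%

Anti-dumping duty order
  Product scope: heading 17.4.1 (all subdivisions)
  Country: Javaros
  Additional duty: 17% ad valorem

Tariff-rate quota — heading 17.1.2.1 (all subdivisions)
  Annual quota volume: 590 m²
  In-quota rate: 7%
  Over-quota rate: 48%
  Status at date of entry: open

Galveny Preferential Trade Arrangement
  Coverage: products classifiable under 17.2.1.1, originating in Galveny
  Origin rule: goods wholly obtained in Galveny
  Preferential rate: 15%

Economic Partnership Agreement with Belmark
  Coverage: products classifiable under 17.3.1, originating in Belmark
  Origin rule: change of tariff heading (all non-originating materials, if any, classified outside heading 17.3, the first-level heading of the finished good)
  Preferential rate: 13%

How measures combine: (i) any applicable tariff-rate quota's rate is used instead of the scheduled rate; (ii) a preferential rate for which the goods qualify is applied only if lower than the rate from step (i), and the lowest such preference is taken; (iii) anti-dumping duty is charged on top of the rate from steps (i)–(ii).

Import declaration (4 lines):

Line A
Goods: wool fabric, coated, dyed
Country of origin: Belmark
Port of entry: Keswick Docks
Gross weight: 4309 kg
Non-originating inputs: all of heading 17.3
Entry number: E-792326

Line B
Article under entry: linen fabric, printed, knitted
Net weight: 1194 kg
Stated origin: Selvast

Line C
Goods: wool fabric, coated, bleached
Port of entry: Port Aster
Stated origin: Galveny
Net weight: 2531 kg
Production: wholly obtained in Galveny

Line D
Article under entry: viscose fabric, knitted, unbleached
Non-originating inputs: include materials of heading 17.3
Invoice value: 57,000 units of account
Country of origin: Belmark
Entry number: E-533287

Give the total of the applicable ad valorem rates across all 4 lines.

94%

Line A: wool → 17.2; coated → 17.2.2; dyed → 17.2.2.3. Scheduled 12%. Belmark agreement on 17.3.1: 17.2.2.3 not covered. → 12%.
Line B: linen → 17.1; knitted → 17.1.4; printed → 17.1.4.3. Scheduled 28%. No special measure applies. → 28%.
Line C: wool → 17.2; coated → 17.2.2; bleached → 17.2.2.1. Scheduled 32%. Galveny agreement on 17.2.1.1: 17.2.2.1 not covered. → 32%.
Line D: viscose → 17.3; knitted → 17.3.1; unbleached → 17.3.1.3. Scheduled 22%. Belmark agreement on 17.3.1: CTH not met. → 22%.
Sum: 12% + 28% + 32% + 22% = 94%.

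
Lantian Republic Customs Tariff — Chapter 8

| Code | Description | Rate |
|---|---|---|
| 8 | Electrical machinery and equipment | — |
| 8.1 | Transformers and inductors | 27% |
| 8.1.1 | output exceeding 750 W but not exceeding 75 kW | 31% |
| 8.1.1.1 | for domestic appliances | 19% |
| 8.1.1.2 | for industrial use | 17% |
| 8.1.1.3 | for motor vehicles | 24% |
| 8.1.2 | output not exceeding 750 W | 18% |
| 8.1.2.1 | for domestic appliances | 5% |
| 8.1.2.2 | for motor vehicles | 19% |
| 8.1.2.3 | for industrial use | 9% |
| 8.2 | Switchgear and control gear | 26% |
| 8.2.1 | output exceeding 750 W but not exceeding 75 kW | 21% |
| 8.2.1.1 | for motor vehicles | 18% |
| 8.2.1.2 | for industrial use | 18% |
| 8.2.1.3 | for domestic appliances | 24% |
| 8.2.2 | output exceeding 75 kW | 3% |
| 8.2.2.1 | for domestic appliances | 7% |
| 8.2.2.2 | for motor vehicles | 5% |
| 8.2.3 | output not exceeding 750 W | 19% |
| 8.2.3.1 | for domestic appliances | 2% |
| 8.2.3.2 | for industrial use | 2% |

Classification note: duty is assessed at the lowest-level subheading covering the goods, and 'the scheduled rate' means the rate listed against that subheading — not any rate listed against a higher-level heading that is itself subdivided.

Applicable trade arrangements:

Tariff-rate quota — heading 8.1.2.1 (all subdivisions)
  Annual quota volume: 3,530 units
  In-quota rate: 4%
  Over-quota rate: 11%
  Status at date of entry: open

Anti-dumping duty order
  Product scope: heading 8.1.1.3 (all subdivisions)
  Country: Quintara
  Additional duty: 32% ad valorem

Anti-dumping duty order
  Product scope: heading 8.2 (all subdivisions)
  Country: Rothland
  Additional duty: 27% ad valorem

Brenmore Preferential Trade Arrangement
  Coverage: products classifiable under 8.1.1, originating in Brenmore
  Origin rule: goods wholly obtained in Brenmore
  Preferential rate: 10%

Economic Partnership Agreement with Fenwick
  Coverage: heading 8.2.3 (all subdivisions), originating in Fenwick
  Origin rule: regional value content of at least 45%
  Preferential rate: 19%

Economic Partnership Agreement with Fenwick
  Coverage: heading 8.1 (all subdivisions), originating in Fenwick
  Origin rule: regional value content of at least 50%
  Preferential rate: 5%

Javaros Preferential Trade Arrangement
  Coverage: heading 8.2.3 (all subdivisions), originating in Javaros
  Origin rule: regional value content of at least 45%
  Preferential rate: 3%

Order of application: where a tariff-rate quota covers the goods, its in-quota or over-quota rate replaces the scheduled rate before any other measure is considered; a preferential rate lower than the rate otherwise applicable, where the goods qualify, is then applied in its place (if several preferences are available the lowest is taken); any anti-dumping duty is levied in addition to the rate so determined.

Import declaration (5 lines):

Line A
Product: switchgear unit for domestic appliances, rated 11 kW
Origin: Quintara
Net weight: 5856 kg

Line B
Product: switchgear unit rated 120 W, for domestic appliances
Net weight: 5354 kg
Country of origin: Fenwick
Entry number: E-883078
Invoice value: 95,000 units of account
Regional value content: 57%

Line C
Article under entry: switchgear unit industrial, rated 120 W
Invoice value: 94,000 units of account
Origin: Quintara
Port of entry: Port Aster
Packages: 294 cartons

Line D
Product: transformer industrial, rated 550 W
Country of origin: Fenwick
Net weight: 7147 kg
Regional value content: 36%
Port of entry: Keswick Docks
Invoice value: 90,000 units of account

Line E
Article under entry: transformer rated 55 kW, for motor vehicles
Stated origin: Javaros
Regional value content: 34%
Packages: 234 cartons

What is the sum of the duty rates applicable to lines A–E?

61%

Line A: switchgear unit → 8.2; rated 11 kW → 8.2.1; for domestic appliances → 8.2.1.3. Scheduled 24%. No special measure applies. → 24%.
Line B: switchgear unit → 8.2; rated 120 W → 8.2.3; for domestic appliances → 8.2.3.1. Scheduled 2%. Fenwick agreement on 8.2.3: RVC ≥ 45% → 19% available; Fenwick agreement on 8.1: 8.2.3.1 not covered; preference 19% not lower than 2% → no reduction. → 2%.
Line C: switchgear unit → 8.2; rated 120 W → 8.2.3; industrial → 8.2.3.2. Scheduled 2%. No special measure applies. → 2%.
Line D: transformer → 8.1; rated 550 W → 8.1.2; industrial → 8.1.2.3. Scheduled 9%. Fenwick agreement on 8.2.3: 8.1.2.3 not covered; Fenwick agreement on 8.1: RVC < 50%. → 9%.
Line E: transformer → 8.1; rated 55 kW → 8.1.1; for motor vehicles → 8.1.1.3. Scheduled 24%. Javaros agreement on 8.2.3: 8.1.1.3 not covered. → 24%.
Sum: 24% + 2% + 2% + 9% + 24% = 61%.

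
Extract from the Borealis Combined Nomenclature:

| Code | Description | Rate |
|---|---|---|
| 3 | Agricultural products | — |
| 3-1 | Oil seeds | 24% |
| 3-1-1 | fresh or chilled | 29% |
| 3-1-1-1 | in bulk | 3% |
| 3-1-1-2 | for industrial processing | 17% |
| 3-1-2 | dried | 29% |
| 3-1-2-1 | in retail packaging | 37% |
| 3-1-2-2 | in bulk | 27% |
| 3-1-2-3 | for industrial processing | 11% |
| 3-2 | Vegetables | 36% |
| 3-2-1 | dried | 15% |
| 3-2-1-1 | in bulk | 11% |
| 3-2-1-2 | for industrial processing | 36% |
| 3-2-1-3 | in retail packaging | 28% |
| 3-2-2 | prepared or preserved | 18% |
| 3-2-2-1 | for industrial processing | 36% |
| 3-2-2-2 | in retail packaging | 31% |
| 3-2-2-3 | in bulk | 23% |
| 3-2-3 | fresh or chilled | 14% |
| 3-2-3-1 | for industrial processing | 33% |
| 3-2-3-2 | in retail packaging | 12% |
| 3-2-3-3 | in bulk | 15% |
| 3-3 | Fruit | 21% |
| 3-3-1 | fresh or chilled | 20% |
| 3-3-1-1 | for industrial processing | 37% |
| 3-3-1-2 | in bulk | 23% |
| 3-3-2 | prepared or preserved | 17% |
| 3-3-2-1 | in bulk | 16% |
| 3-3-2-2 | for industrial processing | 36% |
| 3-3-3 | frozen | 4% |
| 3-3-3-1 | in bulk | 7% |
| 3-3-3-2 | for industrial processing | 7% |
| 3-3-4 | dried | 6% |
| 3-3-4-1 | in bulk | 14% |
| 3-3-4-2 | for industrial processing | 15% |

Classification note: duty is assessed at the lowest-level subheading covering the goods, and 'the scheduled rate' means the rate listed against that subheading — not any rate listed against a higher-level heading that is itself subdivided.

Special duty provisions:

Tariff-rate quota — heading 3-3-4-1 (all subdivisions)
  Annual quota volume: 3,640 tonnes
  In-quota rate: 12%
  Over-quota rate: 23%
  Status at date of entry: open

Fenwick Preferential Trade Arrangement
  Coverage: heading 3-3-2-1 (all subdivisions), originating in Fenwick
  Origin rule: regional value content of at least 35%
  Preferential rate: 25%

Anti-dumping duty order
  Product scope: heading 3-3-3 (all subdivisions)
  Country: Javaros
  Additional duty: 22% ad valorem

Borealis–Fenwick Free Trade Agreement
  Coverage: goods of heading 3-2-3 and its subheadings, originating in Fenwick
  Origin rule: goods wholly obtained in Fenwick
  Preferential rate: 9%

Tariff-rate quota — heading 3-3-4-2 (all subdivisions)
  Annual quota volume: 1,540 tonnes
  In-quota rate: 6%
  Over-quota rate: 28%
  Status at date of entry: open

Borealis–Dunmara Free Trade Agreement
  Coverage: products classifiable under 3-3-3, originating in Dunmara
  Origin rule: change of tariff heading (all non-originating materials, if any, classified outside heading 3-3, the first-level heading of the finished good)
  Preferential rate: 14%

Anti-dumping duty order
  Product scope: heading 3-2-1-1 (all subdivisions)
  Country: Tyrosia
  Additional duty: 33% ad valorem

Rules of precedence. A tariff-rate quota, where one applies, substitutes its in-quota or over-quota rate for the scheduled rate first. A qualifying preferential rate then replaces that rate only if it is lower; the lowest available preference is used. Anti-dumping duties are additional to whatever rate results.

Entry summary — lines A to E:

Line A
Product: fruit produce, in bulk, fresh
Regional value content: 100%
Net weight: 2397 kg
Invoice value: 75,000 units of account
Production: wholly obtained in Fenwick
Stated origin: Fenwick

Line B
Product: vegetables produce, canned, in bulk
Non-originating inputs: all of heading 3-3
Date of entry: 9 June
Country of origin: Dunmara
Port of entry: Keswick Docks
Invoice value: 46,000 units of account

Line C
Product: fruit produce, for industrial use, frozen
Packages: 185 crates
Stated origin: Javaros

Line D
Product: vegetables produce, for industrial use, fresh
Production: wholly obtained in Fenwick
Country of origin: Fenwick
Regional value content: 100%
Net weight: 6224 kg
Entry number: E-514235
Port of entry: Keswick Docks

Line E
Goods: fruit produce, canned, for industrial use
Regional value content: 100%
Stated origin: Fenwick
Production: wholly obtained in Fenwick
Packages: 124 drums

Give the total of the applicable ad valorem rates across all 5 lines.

120%

Line A: fruit → 3-3; fresh → 3-3-1; in bulk → 3-3-1-2. Scheduled 23%. Fenwick agreement on 3-3-2-1: 3-3-1-2 not covered; Fenwick agreement on 3-2-3: 3-3-1-2 not covered. → 23%.
Line B: vegetables → 3-2; canned → 3-2-2; in bulk → 3-2-2-3. Scheduled 23%. Dunmara agreement on 3-3-3: 3-2-2-3 not covered. → 23%.
Line C: fruit → 3-3; frozen → 3-3-3; for industrial use → 3-3-3-2. Scheduled 7%. anti-dumping (Javaros, 3-3-3): +22%; total 7% + 22% = 29%. → 29%.
Line D: vegetables → 3-2; fresh → 3-2-3; for industrial use → 3-2-3-1. Scheduled 33%. Fenwick agreement on 3-3-2-1: 3-2-3-1 not covered; Fenwick agreement on 3-2-3: wholly obtained → 9% available; preferential 9%. → 9%.
Line E: fruit → 3-3; canned → 3-3-2; for industrial use → 3-3-2-2. Scheduled 36%. Fenwick agreement on 3-3-2-1: 3-3-2-2 not covered; Fenwick agreement on 3-2-3: 3-3-2-2 not covered. → 36%.
Sum: 23% + 23% + 29% + 9% + 36% = 120%.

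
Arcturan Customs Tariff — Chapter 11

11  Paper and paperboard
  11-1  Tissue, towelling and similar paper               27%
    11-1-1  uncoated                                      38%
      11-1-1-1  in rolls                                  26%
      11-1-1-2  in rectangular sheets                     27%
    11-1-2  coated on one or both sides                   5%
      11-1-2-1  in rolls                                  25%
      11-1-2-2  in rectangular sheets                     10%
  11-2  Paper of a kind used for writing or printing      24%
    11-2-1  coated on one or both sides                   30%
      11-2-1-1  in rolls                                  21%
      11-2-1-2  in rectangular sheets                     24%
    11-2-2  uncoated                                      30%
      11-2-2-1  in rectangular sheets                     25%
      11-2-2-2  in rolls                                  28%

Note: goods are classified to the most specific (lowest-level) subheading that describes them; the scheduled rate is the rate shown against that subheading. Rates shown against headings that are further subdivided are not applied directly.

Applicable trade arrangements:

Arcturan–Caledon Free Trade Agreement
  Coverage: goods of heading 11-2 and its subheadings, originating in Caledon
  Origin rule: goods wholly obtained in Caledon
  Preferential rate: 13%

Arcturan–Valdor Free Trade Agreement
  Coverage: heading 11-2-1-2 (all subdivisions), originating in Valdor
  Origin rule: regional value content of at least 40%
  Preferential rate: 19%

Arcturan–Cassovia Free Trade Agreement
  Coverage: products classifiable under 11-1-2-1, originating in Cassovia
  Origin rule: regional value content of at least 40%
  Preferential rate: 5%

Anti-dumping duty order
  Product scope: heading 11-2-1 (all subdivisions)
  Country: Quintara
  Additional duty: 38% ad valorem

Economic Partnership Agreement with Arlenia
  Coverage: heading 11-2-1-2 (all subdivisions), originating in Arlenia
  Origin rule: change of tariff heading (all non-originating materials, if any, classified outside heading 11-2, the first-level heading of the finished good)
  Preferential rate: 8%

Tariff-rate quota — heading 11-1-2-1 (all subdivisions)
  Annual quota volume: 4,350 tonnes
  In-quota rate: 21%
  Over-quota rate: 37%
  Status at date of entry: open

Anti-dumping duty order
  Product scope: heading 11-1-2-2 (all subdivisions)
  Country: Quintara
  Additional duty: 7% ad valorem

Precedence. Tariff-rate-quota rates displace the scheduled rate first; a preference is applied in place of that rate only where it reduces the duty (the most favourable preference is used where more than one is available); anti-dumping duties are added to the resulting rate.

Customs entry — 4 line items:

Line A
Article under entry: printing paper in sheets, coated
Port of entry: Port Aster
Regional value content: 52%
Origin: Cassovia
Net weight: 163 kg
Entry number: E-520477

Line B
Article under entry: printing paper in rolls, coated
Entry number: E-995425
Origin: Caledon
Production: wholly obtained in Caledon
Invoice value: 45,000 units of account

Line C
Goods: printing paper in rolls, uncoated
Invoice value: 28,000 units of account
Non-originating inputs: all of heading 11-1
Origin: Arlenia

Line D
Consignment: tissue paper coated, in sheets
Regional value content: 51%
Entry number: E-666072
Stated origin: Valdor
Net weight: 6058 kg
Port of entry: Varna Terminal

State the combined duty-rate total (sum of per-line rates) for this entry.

75%

Line A: printing paper → 11-2; coated → 11-2-1; in sheets → 11-2-1-2. Scheduled 24%. Cassovia agreement on 11-1-2-1: 11-2-1-2 not covered. → 24%.
Line B: printing paper → 11-2; coated → 11-2-1; in rolls → 11-2-1-1. Scheduled 21%. Caledon agreement on 11-2: wholly obtained → 13% available; preferential 13%. → 13%.
Line C: printing paper → 11-2; uncoated → 11-2-2; in rolls → 11-2-2-2. Scheduled 28%. Arlenia agreement on 11-2-1-2: 11-2-2-2 not covered. → 28%.
Line D: tissue paper → 11-1; coated → 11-1-2; in sheets → 11-1-2-2. Scheduled 10%. Valdor agreement on 11-2-1-2: 11-1-2-2 not covered. → 10%.
Sum: 24% + 13% + 28% + 10% = 75%.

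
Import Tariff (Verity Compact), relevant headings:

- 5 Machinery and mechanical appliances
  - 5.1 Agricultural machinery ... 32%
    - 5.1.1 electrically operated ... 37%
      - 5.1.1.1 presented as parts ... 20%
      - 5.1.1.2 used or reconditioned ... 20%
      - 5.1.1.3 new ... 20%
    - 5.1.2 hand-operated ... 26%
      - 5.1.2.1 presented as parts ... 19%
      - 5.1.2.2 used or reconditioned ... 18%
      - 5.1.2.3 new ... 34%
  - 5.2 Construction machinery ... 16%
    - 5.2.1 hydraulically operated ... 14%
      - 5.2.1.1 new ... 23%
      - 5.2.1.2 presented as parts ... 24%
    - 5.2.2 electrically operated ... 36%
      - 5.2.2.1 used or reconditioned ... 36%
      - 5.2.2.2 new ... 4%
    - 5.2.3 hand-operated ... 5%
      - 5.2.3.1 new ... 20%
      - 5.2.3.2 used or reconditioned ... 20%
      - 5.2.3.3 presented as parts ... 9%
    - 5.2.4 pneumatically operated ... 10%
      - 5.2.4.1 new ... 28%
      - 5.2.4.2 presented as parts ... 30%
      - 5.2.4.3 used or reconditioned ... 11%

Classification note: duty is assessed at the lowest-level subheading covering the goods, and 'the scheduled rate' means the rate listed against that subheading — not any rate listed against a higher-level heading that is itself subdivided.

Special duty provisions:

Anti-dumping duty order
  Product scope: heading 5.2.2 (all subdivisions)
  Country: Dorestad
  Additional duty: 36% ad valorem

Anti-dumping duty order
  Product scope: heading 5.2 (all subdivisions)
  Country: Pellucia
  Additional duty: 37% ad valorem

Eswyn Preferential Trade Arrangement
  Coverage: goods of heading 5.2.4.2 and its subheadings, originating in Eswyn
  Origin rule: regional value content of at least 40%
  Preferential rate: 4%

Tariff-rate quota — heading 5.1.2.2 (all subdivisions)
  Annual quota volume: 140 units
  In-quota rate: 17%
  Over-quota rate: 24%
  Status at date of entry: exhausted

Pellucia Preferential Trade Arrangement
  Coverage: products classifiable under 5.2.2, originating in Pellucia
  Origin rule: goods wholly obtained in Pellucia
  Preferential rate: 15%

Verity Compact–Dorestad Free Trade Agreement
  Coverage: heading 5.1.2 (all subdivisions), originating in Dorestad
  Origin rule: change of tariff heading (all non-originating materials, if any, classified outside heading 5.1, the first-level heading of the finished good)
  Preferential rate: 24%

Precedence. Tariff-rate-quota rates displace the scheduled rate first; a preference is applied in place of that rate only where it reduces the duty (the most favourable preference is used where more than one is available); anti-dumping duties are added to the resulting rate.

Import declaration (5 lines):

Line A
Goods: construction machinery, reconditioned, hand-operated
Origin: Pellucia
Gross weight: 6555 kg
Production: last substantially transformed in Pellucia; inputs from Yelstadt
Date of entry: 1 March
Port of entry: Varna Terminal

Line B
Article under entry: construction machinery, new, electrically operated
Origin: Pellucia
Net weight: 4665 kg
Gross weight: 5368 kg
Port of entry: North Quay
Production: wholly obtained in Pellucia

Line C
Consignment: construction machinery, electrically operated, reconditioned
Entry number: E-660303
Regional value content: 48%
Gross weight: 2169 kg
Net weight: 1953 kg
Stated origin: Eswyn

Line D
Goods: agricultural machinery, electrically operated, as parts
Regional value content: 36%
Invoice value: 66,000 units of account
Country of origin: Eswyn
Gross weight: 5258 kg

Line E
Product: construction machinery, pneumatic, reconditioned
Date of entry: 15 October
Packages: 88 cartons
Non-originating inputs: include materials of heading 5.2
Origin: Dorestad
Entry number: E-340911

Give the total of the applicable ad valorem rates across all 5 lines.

165%

Line A: construction → 5.2; hand-operated → 5.2.3; reconditioned → 5.2.3.2. Scheduled 20%. Pellucia agreement on 5.2.2: 5.2.3.2 not covered; anti-dumping (Pellucia, 5.2): +37%; total 20% + 37% = 57%. → 57%.
Line B: construction → 5.2; electrically operated → 5.2.2; new → 5.2.2.2. Scheduled 4%. Pellucia agreement on 5.2.2: wholly obtained → 15% available; preference 15% not lower than 4% → no reduction; anti-dumping (Pellucia, 5.2): +37%; total 4% + 37% = 41%. → 41%.
Line C: construction → 5.2; electrically operated → 5.2.2; reconditioned → 5.2.2.1. Scheduled 36%. Eswyn agreement on 5.2.4.2: 5.2.2.1 not covered. → 36%.
Line D: agricultural → 5.1; electrically operated → 5.1.1; as parts → 5.1.1.1. Scheduled 20%. Eswyn agreement on 5.2.4.2: 5.1.1.1 not covered. → 20%.
Line E: construction → 5.2; pneumatic → 5.2.4; reconditioned → 5.2.4.3. Scheduled 11%. Dorestad agreement on 5.1.2: 5.2.4.3 not covered. → 11%.
Sum: 57% + 41% + 36% + 20% + 11% = 165%.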